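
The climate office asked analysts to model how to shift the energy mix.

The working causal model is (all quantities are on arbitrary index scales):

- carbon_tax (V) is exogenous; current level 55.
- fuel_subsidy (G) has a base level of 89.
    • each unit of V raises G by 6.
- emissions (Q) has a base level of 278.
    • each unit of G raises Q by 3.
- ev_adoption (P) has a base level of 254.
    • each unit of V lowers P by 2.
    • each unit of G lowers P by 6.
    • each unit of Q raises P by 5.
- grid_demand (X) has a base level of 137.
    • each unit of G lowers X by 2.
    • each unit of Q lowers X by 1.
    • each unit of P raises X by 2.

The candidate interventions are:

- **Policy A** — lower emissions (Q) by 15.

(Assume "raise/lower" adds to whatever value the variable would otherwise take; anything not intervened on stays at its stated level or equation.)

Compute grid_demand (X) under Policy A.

Policy A (Q − 15):
  V = 55
  G = 89 + 6·55 = 419
  Q = 278 + 3·419 (−15 from intervention) = 1520
  P = 254 − 2·55 − 6·419 + 5·1520 = 5230
  X = 137 − 2·419 − 1520 + 2·5230 = 8239

8239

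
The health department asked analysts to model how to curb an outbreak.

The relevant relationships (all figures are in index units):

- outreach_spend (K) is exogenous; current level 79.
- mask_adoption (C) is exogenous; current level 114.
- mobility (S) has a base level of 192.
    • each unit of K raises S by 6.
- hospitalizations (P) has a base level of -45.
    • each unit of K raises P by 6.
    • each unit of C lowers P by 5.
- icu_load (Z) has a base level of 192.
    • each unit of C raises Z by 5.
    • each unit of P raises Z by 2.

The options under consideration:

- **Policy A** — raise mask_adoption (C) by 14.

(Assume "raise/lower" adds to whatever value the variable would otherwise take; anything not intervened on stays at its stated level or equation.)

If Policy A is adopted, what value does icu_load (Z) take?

Policy A (C + 14):
  K = 79
  C = 114 + 14 = 128
  P = -45 + 6·79 − 5·128 = -211
  Z = 192 + 5·128 + 2·(-211) = 410

410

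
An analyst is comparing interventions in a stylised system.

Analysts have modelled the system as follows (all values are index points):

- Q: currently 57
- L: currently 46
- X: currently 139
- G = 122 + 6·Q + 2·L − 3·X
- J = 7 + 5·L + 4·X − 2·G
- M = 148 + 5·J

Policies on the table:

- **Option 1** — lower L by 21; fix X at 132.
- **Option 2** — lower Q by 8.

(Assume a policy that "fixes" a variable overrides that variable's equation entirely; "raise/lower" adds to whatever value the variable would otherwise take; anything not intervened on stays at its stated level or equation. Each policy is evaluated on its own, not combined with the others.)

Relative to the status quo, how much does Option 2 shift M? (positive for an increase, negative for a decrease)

Baseline:
  Q = 57
  L = 46
  X = 139
  G = 122 + 6·57 + 2·46 − 3·139 = 139
  J = 7 + 5·46 + 4·139 − 2·139 = 515
  M = 148 + 5·515 = 2723
Option 2 (Q − 8):
  Q = 57 − 8 = 49
  L = 46
  X = 139
  G = 122 + 6·49 + 2·46 − 3·139 = 91
  J = 7 + 5·46 + 4·139 − 2·91 = 611
  M = 148 + 5·611 = 3203
Change in M: 3203 − 2723 = 480

480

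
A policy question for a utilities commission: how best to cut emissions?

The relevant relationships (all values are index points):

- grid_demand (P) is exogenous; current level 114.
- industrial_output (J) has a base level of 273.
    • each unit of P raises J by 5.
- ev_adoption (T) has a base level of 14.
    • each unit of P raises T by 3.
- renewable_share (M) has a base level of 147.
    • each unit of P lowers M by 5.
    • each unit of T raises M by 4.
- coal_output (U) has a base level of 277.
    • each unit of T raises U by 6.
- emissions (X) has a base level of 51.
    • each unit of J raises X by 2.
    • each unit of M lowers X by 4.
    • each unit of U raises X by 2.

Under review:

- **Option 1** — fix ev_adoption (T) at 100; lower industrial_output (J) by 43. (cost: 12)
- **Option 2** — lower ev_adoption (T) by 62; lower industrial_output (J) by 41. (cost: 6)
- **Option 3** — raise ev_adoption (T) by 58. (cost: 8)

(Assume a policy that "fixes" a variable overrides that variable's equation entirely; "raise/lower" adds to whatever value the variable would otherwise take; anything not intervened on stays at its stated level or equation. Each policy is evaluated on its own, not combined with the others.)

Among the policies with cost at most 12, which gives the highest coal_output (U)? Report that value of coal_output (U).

2761

Option 1 (T := 100, J − 43):
  P = 114
  T = 100
  U = 277 + 6·100 = 877
Option 2 (T − 62, J − 41):
  P = 114
  T = 14 + 3·114 (−62 from intervention) = 294
  U = 277 + 6·294 = 2041
Option 3 (T + 58):
  P = 114
  T = 14 + 3·114 (+58 from intervention) = 414
  U = 277 + 6·414 = 2761
Comparing — Option 1: U=877, Option 2: U=2041, Option 3: U=2761. Highest is 2761 (Option 3).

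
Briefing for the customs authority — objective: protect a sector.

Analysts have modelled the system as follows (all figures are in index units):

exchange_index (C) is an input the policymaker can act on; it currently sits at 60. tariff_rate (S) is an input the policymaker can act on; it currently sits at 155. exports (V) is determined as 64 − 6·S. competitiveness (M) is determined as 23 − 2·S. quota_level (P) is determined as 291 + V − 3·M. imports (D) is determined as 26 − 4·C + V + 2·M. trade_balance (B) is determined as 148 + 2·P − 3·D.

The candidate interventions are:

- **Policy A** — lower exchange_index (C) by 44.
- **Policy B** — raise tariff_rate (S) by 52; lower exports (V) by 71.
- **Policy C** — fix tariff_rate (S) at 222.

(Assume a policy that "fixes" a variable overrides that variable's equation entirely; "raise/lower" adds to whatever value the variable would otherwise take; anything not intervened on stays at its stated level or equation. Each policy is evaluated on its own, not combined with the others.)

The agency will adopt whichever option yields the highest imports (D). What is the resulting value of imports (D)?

-1478

Policy A (C − 44):
  C = 60 − 44 = 16
  S = 155
  V = 64 − 6·155 = -866
  M = 23 − 2·155 = -287
  D = 26 − 4·16 + (-866) + 2·(-287) = -1478
Policy B (S + 52, V − 71):
  C = 60
  S = 155 + 52 = 207
  V = 64 − 6·207 (−71 from intervention) = -1249
  M = 23 − 2·207 = -391
  D = 26 − 4·60 + (-1249) + 2·(-391) = -2245
Policy C (S := 222):
  C = 60
  S = 222
  V = 64 − 6·222 = -1268
  M = 23 − 2·222 = -421
  D = 26 − 4·60 + (-1268) + 2·(-421) = -2324
Comparing — Policy A: D=-1478, Policy B: D=-2245, Policy C: D=-2324. Highest is -1478 (Policy A).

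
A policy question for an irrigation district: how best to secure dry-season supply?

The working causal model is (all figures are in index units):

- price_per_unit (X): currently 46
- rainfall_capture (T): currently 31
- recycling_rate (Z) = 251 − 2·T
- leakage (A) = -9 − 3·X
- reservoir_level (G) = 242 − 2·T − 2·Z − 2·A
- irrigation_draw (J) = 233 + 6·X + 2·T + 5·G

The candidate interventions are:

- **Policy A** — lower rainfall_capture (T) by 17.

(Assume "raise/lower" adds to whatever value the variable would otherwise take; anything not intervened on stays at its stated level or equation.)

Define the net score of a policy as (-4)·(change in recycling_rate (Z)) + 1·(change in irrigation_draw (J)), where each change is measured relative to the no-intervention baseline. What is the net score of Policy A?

Baseline:
  X = 46
  T = 31
  Z = 251 − 2·31 = 189
  A = -9 − 3·46 = -147
  G = 242 − 2·31 − 2·189 − 2·(-147) = 96
  J = 233 + 6·46 + 2·31 + 5·96 = 1051
Policy A (T − 17):
  X = 46
  T = 31 − 17 = 14
  Z = 251 − 2·14 = 223
  A = -9 − 3·46 = -147
  G = 242 − 2·14 − 2·223 − 2·(-147) = 62
  J = 233 + 6·46 + 2·14 + 5·62 = 847
ΔZ = 223 − 189 = 34; ΔJ = 847 − 1051 = -204
Score = (-4)·34 + 1·(-204) = -340

-340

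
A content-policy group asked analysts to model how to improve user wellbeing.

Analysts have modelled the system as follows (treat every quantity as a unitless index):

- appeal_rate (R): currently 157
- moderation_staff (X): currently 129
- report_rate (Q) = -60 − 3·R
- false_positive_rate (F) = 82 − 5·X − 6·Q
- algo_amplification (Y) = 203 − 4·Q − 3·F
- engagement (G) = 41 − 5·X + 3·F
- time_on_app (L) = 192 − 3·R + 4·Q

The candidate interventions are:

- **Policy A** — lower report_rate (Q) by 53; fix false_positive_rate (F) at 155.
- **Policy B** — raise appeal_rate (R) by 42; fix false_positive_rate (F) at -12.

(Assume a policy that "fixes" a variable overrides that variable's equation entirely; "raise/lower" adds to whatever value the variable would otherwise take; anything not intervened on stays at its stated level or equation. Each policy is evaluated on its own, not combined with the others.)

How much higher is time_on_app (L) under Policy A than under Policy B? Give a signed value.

418

Policy A (Q − 53, F := 155):
  R = 157
  Q = -60 − 3·157 (−53 from intervention) = -584
  L = 192 − 3·157 + 4·(-584) = -2615
Policy B (R + 42, F := -12):
  R = 157 + 42 = 199
  Q = -60 − 3·199 = -657
  L = 192 − 3·199 + 4·(-657) = -3033
L: -2615 − (-3033) = 418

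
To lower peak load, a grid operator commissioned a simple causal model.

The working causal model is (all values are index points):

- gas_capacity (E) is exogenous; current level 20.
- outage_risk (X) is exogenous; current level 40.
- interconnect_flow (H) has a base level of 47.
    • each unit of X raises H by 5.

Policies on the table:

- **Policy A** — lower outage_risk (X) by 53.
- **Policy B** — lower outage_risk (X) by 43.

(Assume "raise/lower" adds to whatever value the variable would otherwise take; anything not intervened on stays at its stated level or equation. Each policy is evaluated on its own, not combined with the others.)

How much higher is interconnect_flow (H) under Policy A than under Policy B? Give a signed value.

-50

Policy A (X − 53):
  X = 40 − 53 = -13
  H = 47 + 5·(-13) = -18
Policy B (X − 43):
  X = 40 − 43 = -3
  H = 47 + 5·(-3) = 32
H: -18 − 32 = -50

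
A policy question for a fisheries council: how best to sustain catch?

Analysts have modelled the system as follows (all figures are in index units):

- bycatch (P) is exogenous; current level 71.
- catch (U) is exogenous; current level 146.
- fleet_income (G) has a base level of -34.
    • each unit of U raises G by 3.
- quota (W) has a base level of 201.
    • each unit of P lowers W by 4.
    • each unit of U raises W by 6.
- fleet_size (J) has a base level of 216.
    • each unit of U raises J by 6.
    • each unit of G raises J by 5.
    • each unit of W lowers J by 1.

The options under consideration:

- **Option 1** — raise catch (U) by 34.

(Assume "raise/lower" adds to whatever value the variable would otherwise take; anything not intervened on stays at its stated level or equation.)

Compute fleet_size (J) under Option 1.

Option 1 (U + 34):
  P = 71
  U = 146 + 34 = 180
  G = -34 + 3·180 = 506
  W = 201 − 4·71 + 6·180 = 997
  J = 216 + 6·180 + 5·506 − 997 = 2829

2829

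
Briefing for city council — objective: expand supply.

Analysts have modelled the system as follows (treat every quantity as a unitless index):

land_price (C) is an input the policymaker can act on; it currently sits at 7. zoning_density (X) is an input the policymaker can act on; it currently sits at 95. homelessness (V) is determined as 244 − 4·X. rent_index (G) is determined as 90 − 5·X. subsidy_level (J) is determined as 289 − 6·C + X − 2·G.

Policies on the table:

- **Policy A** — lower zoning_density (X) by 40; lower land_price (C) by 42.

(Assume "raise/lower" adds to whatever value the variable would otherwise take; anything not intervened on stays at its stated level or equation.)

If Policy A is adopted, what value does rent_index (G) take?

-185

Policy A (X − 40, C − 42):
  X = 95 − 40 = 55
  G = 90 − 5·55 = -185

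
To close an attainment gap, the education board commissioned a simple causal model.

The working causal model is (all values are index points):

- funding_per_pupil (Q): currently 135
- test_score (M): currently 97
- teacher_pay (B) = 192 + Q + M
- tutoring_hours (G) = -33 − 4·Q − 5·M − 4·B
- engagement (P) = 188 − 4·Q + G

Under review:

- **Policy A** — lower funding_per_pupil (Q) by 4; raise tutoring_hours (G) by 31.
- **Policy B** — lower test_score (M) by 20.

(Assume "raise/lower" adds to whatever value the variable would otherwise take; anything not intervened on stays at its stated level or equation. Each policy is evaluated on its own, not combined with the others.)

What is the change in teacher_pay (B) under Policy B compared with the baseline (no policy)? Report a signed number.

Baseline:
  Q = 135
  M = 97
  B = 192 + 135 + 97 = 424
Policy B (M − 20):
  Q = 135
  M = 97 − 20 = 77
  B = 192 + 135 + 77 = 404
Change in B: 404 − 424 = -20

-20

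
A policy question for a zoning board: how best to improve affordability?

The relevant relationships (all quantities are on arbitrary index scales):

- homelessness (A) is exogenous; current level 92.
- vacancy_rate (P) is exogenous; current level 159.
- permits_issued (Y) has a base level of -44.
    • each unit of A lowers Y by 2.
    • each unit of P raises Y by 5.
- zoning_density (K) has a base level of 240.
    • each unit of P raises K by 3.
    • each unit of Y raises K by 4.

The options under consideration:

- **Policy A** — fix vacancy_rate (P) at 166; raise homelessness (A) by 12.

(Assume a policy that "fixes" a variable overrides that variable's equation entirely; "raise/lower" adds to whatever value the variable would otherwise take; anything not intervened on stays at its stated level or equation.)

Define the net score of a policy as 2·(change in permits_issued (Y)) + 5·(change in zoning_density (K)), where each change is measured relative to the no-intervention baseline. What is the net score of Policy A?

Baseline:
  A = 92
  P = 159
  Y = -44 − 2·92 + 5·159 = 567
  K = 240 + 3·159 + 4·567 = 2985
Policy A (P := 166, A + 12):
  A = 92 + 12 = 104
  P = 166
  Y = -44 − 2·104 + 5·166 = 578
  K = 240 + 3·166 + 4·578 = 3050
ΔY = 578 − 567 = 11; ΔK = 3050 − 2985 = 65
Score = 2·11 + 5·65 = 347

347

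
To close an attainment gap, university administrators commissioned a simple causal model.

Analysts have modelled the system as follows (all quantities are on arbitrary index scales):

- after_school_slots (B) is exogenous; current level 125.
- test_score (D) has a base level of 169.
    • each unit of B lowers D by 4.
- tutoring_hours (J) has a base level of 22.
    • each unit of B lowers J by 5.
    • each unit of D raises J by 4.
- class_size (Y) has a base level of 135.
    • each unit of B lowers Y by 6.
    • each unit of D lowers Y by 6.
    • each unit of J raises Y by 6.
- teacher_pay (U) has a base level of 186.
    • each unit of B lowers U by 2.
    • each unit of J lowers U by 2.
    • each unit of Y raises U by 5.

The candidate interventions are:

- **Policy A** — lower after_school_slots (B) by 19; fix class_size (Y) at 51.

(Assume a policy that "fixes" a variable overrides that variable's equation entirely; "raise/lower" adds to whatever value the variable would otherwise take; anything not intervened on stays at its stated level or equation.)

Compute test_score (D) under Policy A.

-255

Policy A (B − 19, Y := 51):
  B = 125 − 19 = 106
  D = 169 − 4·106 = -255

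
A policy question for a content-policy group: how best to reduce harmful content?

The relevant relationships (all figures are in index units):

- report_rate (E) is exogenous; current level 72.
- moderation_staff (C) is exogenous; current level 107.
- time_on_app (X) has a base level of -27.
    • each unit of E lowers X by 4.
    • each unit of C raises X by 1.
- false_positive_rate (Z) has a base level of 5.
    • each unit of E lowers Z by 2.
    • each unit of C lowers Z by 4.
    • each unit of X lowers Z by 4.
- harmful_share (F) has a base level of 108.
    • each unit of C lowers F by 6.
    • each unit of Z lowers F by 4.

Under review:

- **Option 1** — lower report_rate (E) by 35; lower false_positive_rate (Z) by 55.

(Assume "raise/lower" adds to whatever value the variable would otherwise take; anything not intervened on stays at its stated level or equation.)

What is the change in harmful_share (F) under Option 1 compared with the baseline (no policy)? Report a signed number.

2180

Baseline:
  E = 72
  C = 107
  X = -27 − 4·72 + 107 = -208
  Z = 5 − 2·72 − 4·107 − 4·(-208) = 265
  F = 108 − 6·107 − 4·265 = -1594
Option 1 (E − 35, Z − 55):
  E = 72 − 35 = 37
  C = 107
  X = -27 − 4·37 + 107 = -68
  Z = 5 − 2·37 − 4·107 − 4·(-68) (−55 from intervention) = -280
  F = 108 − 6·107 − 4·(-280) = 586
Change in F: 586 − (-1594) = 2180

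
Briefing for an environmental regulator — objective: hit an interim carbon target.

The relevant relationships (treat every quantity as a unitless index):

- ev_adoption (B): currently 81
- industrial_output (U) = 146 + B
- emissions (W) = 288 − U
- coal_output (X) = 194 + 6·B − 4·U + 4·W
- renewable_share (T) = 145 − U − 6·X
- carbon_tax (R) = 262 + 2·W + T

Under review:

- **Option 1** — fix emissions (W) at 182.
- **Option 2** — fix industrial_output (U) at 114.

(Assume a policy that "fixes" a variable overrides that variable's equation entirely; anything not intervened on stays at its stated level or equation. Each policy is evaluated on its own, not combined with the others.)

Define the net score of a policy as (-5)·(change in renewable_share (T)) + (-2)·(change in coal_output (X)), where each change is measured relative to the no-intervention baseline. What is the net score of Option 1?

13552

Baseline:
  B = 81
  U = 146 + 81 = 227
  W = 288 − 227 = 61
  X = 194 + 6·81 − 4·227 + 4·61 = 16
  T = 145 − 227 − 6·16 = -178
Option 1 (W := 182):
  B = 81
  U = 146 + 81 = 227
  W = 182
  X = 194 + 6·81 − 4·227 + 4·182 = 500
  T = 145 − 227 − 6·500 = -3082
ΔT = -3082 − (-178) = -2904; ΔX = 500 − 16 = 484
Score = (-5)·(-2904) + (-2)·484 = 13552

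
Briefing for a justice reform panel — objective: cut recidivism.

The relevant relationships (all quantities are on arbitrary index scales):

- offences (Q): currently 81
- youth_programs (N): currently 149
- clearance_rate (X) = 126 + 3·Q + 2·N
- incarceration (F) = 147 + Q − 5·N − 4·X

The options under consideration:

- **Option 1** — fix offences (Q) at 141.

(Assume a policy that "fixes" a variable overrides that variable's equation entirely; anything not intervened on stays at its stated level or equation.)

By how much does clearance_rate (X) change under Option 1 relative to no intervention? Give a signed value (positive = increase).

Baseline:
  Q = 81
  N = 149
  X = 126 + 3·81 + 2·149 = 667
Option 1 (Q := 141):
  Q = 141
  N = 149
  X = 126 + 3·141 + 2·149 = 847
Change in X: 847 − 667 = 180

180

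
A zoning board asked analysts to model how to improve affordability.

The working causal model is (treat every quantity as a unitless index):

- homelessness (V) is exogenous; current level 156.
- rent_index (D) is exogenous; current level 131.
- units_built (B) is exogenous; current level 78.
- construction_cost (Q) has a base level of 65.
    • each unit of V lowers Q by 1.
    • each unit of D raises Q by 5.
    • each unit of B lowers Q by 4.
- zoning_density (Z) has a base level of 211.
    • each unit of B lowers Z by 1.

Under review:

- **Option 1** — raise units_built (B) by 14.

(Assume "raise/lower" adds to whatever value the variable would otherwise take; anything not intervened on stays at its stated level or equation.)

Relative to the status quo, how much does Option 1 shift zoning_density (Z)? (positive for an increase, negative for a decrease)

-14

Baseline:
  B = 78
  Z = 211 − 78 = 133
Option 1 (B + 14):
  B = 78 + 14 = 92
  Z = 211 − 92 = 119
Change in Z: 119 − 133 = -14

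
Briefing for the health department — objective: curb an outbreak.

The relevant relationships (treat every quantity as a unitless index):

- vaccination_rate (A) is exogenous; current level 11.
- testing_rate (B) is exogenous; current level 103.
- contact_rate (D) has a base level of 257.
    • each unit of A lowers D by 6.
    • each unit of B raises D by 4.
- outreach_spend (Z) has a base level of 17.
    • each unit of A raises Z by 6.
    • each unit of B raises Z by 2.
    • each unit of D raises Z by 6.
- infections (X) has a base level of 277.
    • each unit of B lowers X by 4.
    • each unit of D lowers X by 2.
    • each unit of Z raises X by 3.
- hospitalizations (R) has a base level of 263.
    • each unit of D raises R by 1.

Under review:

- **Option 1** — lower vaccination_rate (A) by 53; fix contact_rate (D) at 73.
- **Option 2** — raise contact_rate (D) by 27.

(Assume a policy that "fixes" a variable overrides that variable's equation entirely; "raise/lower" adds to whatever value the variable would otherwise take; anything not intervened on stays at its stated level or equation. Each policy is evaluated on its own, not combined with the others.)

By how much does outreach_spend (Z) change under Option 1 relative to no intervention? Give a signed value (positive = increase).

-3498

Baseline:
  A = 11
  B = 103
  D = 257 − 6·11 + 4·103 = 603
  Z = 17 + 6·11 + 2·103 + 6·603 = 3907
Option 1 (A − 53, D := 73):
  A = 11 − 53 = -42
  B = 103
  D = 73
  Z = 17 + 6·(-42) + 2·103 + 6·73 = 409
Change in Z: 409 − 3907 = -3498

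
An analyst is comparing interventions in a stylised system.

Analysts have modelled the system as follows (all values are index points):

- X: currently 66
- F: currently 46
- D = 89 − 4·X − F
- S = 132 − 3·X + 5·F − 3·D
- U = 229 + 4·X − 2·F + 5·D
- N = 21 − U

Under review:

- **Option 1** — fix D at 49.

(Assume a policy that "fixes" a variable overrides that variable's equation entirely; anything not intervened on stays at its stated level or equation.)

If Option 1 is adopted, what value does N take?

-625

Option 1 (D := 49):
  X = 66
  F = 46
  D = 49
  U = 229 + 4·66 − 2·46 + 5·49 = 646
  N = 21 − 646 = -625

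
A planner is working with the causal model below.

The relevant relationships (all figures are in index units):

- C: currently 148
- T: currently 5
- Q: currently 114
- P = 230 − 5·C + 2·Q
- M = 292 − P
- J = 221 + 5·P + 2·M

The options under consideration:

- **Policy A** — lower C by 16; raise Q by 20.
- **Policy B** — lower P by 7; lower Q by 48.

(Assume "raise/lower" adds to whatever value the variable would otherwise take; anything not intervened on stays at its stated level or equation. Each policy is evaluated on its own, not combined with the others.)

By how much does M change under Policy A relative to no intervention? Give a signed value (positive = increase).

-120

Baseline:
  C = 148
  Q = 114
  P = 230 − 5·148 + 2·114 = -282
  M = 292 − (-282) = 574
Policy A (C − 16, Q + 20):
  C = 148 − 16 = 132
  Q = 114 + 20 = 134
  P = 230 − 5·132 + 2·134 = -162
  M = 292 − (-162) = 454
Change in M: 454 − 574 = -120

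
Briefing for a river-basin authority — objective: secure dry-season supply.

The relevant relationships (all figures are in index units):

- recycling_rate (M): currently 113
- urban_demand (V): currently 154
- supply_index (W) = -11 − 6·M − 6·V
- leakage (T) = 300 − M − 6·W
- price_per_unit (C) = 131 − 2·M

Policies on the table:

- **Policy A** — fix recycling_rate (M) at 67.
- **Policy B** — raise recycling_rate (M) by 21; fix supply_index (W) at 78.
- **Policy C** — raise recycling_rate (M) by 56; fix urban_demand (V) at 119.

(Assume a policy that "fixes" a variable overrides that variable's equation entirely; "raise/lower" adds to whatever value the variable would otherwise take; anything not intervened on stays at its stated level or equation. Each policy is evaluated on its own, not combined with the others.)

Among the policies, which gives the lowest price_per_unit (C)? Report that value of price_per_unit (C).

-207

Policy A (M := 67):
  M = 67
  C = 131 − 2·67 = -3
Policy B (M + 21, W := 78):
  M = 113 + 21 = 134
  C = 131 − 2·134 = -137
Policy C (M + 56, V := 119):
  M = 113 + 56 = 169
  C = 131 − 2·169 = -207
Comparing — Policy A: C=-3, Policy B: C=-137, Policy C: C=-207. Lowest is -207 (Policy C).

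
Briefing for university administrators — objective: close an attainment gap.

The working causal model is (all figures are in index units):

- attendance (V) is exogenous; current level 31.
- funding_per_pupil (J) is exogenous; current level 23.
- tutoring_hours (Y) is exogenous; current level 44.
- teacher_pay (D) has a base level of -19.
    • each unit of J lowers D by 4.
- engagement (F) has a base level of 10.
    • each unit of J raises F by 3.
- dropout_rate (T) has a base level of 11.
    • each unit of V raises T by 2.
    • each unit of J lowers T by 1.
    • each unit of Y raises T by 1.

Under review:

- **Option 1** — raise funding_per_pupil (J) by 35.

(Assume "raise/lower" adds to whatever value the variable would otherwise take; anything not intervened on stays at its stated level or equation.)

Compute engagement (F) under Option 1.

184

Option 1 (J + 35):
  J = 23 + 35 = 58
  F = 10 + 3·58 = 184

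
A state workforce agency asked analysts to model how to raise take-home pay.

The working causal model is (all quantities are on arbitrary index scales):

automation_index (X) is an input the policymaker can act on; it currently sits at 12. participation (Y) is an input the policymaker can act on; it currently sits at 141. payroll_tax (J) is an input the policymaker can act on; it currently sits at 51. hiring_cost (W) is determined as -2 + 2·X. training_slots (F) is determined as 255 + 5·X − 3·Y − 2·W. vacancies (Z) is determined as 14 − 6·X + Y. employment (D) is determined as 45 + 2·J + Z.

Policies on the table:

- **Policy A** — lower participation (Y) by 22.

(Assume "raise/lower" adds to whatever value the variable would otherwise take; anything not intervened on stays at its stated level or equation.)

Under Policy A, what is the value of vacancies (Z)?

Policy A (Y − 22):
  X = 12
  Y = 141 − 22 = 119
  Z = 14 − 6·12 + 119 = 61

61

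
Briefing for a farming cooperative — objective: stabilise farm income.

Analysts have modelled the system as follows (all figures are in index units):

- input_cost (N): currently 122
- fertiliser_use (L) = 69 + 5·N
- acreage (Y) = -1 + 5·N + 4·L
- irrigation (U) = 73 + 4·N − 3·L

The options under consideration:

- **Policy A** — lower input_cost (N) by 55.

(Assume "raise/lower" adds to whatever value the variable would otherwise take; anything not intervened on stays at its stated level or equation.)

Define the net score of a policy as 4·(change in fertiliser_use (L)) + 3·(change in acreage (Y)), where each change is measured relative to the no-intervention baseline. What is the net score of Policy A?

Baseline:
  N = 122
  L = 69 + 5·122 = 679
  Y = -1 + 5·122 + 4·679 = 3325
Policy A (N − 55):
  N = 122 − 55 = 67
  L = 69 + 5·67 = 404
  Y = -1 + 5·67 + 4·404 = 1950
ΔL = 404 − 679 = -275; ΔY = 1950 − 3325 = -1375
Score = 4·(-275) + 3·(-1375) = -5225

-5225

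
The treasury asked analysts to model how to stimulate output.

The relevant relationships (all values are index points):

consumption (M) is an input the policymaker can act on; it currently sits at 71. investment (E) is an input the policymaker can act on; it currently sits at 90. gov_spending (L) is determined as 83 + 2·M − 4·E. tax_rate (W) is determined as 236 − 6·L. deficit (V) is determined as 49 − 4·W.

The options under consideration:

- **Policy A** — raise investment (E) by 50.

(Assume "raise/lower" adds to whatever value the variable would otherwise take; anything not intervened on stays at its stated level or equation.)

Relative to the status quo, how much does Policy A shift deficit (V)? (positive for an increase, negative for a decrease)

-4800

Baseline:
  M = 71
  E = 90
  L = 83 + 2·71 − 4·90 = -135
  W = 236 − 6·(-135) = 1046
  V = 49 − 4·1046 = -4135
Policy A (E + 50):
  M = 71
  E = 90 + 50 = 140
  L = 83 + 2·71 − 4·140 = -335
  W = 236 − 6·(-335) = 2246
  V = 49 − 4·2246 = -8935
Change in V: -8935 − (-4135) = -4800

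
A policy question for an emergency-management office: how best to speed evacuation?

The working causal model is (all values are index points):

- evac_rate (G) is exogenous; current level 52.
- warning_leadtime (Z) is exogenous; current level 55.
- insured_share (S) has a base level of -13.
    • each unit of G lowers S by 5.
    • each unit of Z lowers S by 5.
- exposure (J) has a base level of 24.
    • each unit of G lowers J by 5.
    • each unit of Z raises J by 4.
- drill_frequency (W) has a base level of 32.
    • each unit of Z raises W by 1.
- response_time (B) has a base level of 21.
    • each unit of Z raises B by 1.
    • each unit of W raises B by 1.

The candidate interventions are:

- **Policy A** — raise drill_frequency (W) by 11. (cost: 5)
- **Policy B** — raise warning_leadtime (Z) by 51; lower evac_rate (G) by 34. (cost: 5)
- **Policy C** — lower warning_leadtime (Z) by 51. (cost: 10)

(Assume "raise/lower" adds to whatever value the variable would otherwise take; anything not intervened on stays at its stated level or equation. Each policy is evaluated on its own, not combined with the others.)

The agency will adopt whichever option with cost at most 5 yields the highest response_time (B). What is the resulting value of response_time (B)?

Policy A (W + 11):
  Z = 55
  W = 32 + 55 (+11 from intervention) = 98
  B = 21 + 55 + 98 = 174
Policy B (Z + 51, G − 34):
  Z = 55 + 51 = 106
  W = 32 + 106 = 138
  B = 21 + 106 + 138 = 265
Comparing — Policy A: B=174, Policy B: B=265. Highest is 265 (Policy B).

265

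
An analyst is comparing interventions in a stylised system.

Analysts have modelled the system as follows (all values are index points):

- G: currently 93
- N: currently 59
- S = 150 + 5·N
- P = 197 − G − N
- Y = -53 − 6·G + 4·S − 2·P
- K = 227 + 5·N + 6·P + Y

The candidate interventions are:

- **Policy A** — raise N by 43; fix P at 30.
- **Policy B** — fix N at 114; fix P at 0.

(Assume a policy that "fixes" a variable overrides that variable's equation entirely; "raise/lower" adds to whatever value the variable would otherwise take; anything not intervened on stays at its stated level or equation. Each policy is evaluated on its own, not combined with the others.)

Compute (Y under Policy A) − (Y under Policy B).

Policy A (N + 43, P := 30):
  G = 93
  N = 59 + 43 = 102
  S = 150 + 5·102 = 660
  P = 30
  Y = -53 − 6·93 + 4·660 − 2·30 = 1969
Policy B (N := 114, P := 0):
  G = 93
  N = 114
  S = 150 + 5·114 = 720
  P = 0
  Y = -53 − 6·93 + 4·720 − 2·0 = 2269
Y: 1969 − 2269 = -300

-300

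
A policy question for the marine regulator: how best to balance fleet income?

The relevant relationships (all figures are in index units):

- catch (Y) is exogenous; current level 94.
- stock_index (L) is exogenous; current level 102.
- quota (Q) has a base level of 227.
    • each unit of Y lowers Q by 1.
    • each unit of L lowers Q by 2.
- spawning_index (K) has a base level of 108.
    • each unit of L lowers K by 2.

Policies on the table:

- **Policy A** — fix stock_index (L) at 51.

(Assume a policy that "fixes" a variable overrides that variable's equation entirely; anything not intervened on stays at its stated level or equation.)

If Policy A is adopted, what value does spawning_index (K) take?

Policy A (L := 51):
  L = 51
  K = 108 − 2·51 = 6

6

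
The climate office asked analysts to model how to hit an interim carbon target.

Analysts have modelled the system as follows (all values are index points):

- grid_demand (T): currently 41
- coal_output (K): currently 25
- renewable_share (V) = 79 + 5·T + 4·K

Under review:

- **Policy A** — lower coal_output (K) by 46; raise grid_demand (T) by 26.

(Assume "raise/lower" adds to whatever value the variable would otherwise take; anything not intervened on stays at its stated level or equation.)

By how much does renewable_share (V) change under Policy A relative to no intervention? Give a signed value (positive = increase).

-54

Baseline:
  T = 41
  K = 25
  V = 79 + 5·41 + 4·25 = 384
Policy A (K − 46, T + 26):
  T = 41 + 26 = 67
  K = 25 − 46 = -21
  V = 79 + 5·67 + 4·(-21) = 330
Change in V: 330 − 384 = -54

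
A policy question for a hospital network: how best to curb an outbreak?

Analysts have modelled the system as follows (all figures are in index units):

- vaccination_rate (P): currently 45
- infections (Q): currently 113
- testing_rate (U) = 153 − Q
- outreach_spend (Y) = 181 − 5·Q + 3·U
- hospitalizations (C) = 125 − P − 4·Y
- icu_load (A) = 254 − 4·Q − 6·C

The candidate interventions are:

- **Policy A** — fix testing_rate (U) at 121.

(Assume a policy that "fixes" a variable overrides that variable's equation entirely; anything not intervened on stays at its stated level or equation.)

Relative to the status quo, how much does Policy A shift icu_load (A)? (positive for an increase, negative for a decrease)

Baseline:
  P = 45
  Q = 113
  U = 153 − 113 = 40
  Y = 181 − 5·113 + 3·40 = -264
  C = 125 − 45 − 4·(-264) = 1136
  A = 254 − 4·113 − 6·1136 = -7014
Policy A (U := 121):
  P = 45
  Q = 113
  U = 121
  Y = 181 − 5·113 + 3·121 = -21
  C = 125 − 45 − 4·(-21) = 164
  A = 254 − 4·113 − 6·164 = -1182
Change in A: -1182 − (-7014) = 5832

5832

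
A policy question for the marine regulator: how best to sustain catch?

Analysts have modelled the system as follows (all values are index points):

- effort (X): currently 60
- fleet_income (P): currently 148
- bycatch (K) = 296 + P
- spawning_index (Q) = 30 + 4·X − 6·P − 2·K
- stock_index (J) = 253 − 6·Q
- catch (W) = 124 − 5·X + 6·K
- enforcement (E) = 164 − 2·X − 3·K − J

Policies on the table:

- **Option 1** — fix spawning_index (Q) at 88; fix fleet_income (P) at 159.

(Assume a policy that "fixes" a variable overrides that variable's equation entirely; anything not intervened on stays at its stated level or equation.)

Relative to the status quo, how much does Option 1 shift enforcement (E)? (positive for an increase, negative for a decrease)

9531

Baseline:
  X = 60
  P = 148
  K = 296 + 148 = 444
  Q = 30 + 4·60 − 6·148 − 2·444 = -1506
  J = 253 − 6·(-1506) = 9289
  E = 164 − 2·60 − 3·444 − 9289 = -10577
Option 1 (Q := 88, P := 159):
  X = 60
  P = 159
  K = 296 + 159 = 455
  Q = 88
  J = 253 − 6·88 = -275
  E = 164 − 2·60 − 3·455 − (-275) = -1046
Change in E: -1046 − (-10577) = 9531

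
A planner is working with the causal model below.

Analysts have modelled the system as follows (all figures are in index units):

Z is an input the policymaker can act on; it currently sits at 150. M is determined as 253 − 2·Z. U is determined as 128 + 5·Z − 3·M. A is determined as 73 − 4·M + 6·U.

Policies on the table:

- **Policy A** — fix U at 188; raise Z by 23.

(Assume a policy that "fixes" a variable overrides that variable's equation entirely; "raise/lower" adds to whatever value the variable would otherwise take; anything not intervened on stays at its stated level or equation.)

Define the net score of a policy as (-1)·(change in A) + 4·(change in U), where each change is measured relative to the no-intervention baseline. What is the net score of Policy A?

1478

Baseline:
  Z = 150
  M = 253 − 2·150 = -47
  U = 128 + 5·150 − 3·(-47) = 1019
  A = 73 − 4·(-47) + 6·1019 = 6375
Policy A (U := 188, Z + 23):
  Z = 150 + 23 = 173
  M = 253 − 2·173 = -93
  U = 188
  A = 73 − 4·(-93) + 6·188 = 1573
ΔA = 1573 − 6375 = -4802; ΔU = 188 − 1019 = -831
Score = (-1)·(-4802) + 4·(-831) = 1478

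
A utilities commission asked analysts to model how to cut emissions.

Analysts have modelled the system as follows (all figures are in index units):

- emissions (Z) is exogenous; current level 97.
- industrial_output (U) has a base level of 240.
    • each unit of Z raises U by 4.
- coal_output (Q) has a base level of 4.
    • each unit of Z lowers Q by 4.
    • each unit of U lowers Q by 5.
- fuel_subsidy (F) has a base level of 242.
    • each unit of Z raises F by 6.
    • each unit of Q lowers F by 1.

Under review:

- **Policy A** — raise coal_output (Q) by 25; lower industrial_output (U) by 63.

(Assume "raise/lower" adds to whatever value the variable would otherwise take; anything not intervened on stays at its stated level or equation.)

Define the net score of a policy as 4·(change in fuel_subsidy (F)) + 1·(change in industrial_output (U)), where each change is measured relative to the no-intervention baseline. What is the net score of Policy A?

Baseline:
  Z = 97
  U = 240 + 4·97 = 628
  Q = 4 − 4·97 − 5·628 = -3524
  F = 242 + 6·97 − (-3524) = 4348
Policy A (Q + 25, U − 63):
  Z = 97
  U = 240 + 4·97 (−63 from intervention) = 565
  Q = 4 − 4·97 − 5·565 (+25 from intervention) = -3184
  F = 242 + 6·97 − (-3184) = 4008
ΔF = 4008 − 4348 = -340; ΔU = 565 − 628 = -63
Score = 4·(-340) + 1·(-63) = -1423

-1423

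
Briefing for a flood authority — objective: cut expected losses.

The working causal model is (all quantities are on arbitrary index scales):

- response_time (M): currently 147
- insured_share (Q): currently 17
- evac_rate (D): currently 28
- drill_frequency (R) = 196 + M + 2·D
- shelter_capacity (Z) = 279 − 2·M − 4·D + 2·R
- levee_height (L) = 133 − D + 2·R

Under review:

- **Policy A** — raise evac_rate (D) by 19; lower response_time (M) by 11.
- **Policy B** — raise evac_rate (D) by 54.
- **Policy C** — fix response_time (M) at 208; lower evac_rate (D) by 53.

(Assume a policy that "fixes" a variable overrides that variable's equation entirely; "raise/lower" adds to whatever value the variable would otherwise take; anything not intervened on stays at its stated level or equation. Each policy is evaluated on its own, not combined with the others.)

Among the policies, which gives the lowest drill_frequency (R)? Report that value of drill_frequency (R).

354

Policy A (D + 19, M − 11):
  M = 147 − 11 = 136
  D = 28 + 19 = 47
  R = 196 + 136 + 2·47 = 426
Policy B (D + 54):
  M = 147
  D = 28 + 54 = 82
  R = 196 + 147 + 2·82 = 507
Policy C (M := 208, D − 53):
  M = 208
  D = 28 − 53 = -25
  R = 196 + 208 + 2·(-25) = 354
Comparing — Policy A: R=426, Policy B: R=507, Policy C: R=354. Lowest is 354 (Policy C).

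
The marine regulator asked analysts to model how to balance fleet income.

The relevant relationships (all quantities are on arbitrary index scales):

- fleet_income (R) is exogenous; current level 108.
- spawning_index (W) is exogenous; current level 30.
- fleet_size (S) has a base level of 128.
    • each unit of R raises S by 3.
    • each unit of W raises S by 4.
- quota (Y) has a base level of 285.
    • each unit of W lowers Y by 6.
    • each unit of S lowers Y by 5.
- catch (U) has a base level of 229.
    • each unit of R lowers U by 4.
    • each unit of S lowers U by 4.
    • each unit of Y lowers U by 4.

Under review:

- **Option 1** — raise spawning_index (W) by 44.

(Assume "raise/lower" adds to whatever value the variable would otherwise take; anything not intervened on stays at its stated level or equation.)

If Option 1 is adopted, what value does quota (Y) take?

Option 1 (W + 44):
  R = 108
  W = 30 + 44 = 74
  S = 128 + 3·108 + 4·74 = 748
  Y = 285 − 6·74 − 5·748 = -3899

-3899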